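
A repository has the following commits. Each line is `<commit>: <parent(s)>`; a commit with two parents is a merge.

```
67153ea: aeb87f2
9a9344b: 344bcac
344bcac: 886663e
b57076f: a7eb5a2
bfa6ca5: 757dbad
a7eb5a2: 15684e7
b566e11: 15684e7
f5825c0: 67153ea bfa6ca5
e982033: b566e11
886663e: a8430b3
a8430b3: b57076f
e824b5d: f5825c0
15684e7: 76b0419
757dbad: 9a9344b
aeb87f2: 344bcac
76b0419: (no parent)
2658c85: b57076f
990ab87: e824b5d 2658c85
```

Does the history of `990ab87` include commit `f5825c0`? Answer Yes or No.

Yes

Ancestors of 990ab87 (commits reachable by following parents): {15684e7, 2658c85, 344bcac, 67153ea, 757dbad, 76b0419, 886663e, 990ab87, 9a9344b, a7eb5a2, a8430b3, aeb87f2, b57076f, bfa6ca5, e824b5d, f5825c0}.
f5825c0 is in that set, so it is an ancestor of 990ab87.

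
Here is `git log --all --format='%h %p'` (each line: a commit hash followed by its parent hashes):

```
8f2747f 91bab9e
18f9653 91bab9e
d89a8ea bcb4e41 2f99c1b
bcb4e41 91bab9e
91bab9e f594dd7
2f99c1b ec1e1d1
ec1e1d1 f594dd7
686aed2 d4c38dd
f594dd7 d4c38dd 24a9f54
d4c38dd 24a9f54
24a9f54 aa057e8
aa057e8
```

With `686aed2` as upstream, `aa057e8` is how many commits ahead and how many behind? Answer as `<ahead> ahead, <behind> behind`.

0 ahead, 3 behind

Reachable from aa057e8: {aa057e8}.
Reachable from 686aed2: {24a9f54, 686aed2, aa057e8, d4c38dd}.
Only in aa057e8's history (ahead): {} — 0.
Only in 686aed2's history (behind): {24a9f54, 686aed2, d4c38dd} — 3.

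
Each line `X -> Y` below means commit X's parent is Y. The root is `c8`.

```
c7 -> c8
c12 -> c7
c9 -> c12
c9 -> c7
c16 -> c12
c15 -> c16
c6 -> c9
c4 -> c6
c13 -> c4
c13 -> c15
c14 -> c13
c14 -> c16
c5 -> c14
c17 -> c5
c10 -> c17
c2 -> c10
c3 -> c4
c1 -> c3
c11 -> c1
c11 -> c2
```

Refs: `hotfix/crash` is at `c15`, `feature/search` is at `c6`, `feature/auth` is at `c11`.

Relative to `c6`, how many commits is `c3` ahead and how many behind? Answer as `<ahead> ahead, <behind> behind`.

2 ahead, 0 behind

Reachable from c3: {c12, c3, c4, c6, c7, c8, c9}.
Reachable from c6: {c12, c6, c7, c8, c9}.
Only in c3's history (ahead): {c3, c4} — 2.
Only in c6's history (behind): {} — 0.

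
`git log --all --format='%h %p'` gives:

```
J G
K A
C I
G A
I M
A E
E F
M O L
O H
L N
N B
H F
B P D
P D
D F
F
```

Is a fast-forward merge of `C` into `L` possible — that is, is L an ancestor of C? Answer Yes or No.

Yes

A fast-forward from L to C is possible iff L is an ancestor of C.
Ancestors of C: {B, C, D, F, H, I, L, M, N, O, P}.
L is among them, so fast-forward is possible.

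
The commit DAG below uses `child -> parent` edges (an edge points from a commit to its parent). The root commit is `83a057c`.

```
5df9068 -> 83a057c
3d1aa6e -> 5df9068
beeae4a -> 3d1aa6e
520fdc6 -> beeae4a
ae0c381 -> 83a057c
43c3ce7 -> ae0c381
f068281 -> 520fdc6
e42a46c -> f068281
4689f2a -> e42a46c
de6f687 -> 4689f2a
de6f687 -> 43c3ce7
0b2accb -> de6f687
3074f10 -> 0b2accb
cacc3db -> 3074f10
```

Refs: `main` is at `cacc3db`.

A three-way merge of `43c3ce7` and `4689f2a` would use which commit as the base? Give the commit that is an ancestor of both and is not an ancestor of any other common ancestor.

83a057c

Ancestors of 43c3ce7: {43c3ce7, 83a057c, ae0c381}.
Ancestors of 4689f2a: {3d1aa6e, 4689f2a, 520fdc6, 5df9068, 83a057c, beeae4a, e42a46c, f068281}.
Common ancestors: {83a057c}.
The only common ancestor is 83a057c, so it is the merge base.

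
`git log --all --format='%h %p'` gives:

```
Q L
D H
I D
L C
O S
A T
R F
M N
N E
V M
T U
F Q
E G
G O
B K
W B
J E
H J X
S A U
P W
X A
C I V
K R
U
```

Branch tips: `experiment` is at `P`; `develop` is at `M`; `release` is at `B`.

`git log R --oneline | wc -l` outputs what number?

20

Walking parent pointers from R: reachable set = {A, C, D, E, F, G, H, I, J, L, M, N, O, Q, R, S, T, U, V, X}.
That is 20 commits.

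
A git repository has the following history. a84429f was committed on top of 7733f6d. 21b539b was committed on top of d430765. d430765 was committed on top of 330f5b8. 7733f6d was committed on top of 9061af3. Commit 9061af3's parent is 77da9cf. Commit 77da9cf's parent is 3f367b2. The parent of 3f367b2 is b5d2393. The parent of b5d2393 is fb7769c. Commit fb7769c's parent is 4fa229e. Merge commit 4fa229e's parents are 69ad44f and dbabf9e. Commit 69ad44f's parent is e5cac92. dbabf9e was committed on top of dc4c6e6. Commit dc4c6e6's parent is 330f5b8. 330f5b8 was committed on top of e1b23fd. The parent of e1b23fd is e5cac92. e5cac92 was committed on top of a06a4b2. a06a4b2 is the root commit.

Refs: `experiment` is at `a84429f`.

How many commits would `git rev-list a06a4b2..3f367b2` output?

10

Reachable from 3f367b2: {330f5b8, 3f367b2, 4fa229e, 69ad44f, a06a4b2, b5d2393, dbabf9e, dc4c6e6, e1b23fd, e5cac92, fb7769c}.
Reachable from a06a4b2: {a06a4b2}.
In 3f367b2's history but not a06a4b2's: {330f5b8, 3f367b2, 4fa229e, 69ad44f, b5d2393, dbabf9e, dc4c6e6, e1b23fd, e5cac92, fb7769c} — 10 commits.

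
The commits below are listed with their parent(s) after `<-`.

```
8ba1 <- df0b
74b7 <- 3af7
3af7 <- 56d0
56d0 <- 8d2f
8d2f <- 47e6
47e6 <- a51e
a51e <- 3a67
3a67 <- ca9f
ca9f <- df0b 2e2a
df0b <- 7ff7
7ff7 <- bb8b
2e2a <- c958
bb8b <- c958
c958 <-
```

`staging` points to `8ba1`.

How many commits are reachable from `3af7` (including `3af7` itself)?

12

Walking parent pointers from 3af7: reachable set = {2e2a, 3a67, 3af7, 47e6, 56d0, 7ff7, 8d2f, a51e, bb8b, c958, ca9f, df0b}.
That is 12 commits.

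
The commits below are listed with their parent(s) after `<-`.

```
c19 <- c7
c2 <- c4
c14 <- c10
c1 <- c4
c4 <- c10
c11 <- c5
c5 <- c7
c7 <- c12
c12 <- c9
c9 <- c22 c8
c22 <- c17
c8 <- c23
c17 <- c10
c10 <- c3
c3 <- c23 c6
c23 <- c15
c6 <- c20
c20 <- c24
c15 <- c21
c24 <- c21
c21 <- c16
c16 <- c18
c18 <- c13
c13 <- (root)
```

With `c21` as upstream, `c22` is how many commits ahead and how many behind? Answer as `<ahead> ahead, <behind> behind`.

9 ahead, 0 behind

Reachable from c22: {c10, c13, c15, c16, c17, c18, c20, c21, c22, c23, c24, c3, c6}.
Reachable from c21: {c13, c16, c18, c21}.
Only in c22's history (ahead): {c10, c15, c17, c20, c22, c23, c24, c3, c6} — 9.
Only in c21's history (behind): {} — 0.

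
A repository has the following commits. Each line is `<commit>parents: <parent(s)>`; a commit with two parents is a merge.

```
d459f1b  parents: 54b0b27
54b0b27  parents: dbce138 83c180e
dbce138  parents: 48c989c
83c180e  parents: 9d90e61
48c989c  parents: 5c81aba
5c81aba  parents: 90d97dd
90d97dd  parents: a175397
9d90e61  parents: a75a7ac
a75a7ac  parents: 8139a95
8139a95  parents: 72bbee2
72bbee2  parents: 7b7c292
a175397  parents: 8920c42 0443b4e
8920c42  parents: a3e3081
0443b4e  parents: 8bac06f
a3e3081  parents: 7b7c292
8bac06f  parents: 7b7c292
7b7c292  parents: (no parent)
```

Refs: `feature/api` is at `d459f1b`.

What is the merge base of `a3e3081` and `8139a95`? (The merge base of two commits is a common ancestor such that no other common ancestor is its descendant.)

Ancestors of a3e3081: {7b7c292, a3e3081}.
Ancestors of 8139a95: {72bbee2, 7b7c292, 8139a95}.
Common ancestors: {7b7c292}.
The only common ancestor is 7b7c292, so it is the merge base.

7b7c292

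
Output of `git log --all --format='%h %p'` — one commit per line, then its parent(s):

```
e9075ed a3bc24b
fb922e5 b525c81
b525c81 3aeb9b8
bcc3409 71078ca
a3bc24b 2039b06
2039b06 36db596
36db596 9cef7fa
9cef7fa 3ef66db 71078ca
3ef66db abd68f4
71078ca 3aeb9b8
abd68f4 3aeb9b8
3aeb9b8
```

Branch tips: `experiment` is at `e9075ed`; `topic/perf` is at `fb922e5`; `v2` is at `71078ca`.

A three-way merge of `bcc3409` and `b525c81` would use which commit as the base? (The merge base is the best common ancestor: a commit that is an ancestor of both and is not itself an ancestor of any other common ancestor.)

Ancestors of bcc3409: {3aeb9b8, 71078ca, bcc3409}.
Ancestors of b525c81: {3aeb9b8, b525c81}.
Common ancestors: {3aeb9b8}.
The only common ancestor is 3aeb9b8, so it is the merge base.

3aeb9b8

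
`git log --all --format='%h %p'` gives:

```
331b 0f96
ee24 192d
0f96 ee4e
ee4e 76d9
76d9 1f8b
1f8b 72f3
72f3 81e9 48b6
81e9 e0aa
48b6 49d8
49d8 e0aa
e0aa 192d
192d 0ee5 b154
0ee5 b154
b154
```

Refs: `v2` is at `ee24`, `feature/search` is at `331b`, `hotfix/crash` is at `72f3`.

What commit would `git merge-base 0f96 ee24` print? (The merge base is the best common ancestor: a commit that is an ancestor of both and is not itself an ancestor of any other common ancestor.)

192d

Ancestors of 0f96: {0ee5, 0f96, 192d, 1f8b, 48b6, 49d8, 72f3, 76d9, 81e9, b154, e0aa, ee4e}.
Ancestors of ee24: {0ee5, 192d, b154, ee24}.
Common ancestors: {0ee5, 192d, b154}.
Among these, 192d is not an ancestor of any other common ancestor — it is the merge base.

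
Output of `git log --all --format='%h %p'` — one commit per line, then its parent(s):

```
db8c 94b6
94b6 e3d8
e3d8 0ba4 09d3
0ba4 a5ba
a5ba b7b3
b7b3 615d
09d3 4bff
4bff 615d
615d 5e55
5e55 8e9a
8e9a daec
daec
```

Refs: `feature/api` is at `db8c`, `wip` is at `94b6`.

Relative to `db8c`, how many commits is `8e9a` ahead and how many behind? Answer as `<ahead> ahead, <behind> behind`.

Reachable from 8e9a: {8e9a, daec}.
Reachable from db8c: {09d3, 0ba4, 4bff, 5e55, 615d, 8e9a, 94b6, a5ba, b7b3, daec, db8c, e3d8}.
Only in 8e9a's history (ahead): {} — 0.
Only in db8c's history (behind): {09d3, 0ba4, 4bff, 5e55, 615d, 94b6, a5ba, b7b3, db8c, e3d8} — 10.

0 ahead, 10 behind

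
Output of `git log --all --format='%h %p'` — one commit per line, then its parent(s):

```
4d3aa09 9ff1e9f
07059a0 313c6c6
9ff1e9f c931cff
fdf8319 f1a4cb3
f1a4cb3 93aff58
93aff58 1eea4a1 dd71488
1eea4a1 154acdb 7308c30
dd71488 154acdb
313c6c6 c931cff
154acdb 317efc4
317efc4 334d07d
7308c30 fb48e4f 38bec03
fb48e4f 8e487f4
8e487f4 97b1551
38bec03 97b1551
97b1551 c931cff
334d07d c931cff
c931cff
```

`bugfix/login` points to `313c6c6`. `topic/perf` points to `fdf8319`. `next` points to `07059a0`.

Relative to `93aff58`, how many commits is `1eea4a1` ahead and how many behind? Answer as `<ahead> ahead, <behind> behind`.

0 ahead, 2 behind

Reachable from 1eea4a1: {154acdb, 1eea4a1, 317efc4, 334d07d, 38bec03, 7308c30, 8e487f4, 97b1551, c931cff, fb48e4f}.
Reachable from 93aff58: {154acdb, 1eea4a1, 317efc4, 334d07d, 38bec03, 7308c30, 8e487f4, 93aff58, 97b1551, c931cff, dd71488, fb48e4f}.
Only in 1eea4a1's history (ahead): {} — 0.
Only in 93aff58's history (behind): {93aff58, dd71488} — 2.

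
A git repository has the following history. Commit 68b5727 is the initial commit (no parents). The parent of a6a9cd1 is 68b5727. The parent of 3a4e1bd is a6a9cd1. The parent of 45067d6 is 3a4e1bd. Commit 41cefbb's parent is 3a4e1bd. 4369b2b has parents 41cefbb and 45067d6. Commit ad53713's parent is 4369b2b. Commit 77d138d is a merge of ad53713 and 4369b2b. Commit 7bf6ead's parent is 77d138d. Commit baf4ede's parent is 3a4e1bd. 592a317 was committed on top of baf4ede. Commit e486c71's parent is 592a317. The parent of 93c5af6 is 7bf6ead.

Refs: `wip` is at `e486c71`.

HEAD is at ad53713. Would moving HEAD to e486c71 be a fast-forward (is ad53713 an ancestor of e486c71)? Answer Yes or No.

No

A fast-forward from ad53713 to e486c71 is possible iff ad53713 is an ancestor of e486c71.
Ancestors of e486c71: {3a4e1bd, 592a317, 68b5727, a6a9cd1, baf4ede, e486c71}.
ad53713 is not among them, so fast-forward is not possible.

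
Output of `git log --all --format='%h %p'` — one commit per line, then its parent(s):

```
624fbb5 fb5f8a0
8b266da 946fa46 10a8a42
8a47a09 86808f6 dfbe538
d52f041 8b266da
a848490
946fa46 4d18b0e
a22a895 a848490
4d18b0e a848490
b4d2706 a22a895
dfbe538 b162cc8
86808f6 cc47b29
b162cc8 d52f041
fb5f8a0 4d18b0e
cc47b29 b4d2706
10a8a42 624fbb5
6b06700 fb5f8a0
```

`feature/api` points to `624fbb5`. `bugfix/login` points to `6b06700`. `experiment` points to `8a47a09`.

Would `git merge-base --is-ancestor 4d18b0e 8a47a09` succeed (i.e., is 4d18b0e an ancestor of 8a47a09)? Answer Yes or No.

Yes

Ancestors of 8a47a09 (commits reachable by following parents): {10a8a42, 4d18b0e, 624fbb5, 86808f6, 8a47a09, 8b266da, 946fa46, a22a895, a848490, b162cc8, b4d2706, cc47b29, d52f041, dfbe538, fb5f8a0}.
4d18b0e is in that set, so it is an ancestor of 8a47a09.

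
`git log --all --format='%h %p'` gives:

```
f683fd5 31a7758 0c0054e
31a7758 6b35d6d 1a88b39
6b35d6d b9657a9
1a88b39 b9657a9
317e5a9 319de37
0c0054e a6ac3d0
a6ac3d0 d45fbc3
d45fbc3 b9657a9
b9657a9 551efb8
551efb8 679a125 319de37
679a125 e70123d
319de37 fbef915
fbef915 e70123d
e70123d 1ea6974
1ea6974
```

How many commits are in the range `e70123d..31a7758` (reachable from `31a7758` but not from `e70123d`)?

Reachable from 31a7758: {1a88b39, 1ea6974, 319de37, 31a7758, 551efb8, 679a125, 6b35d6d, b9657a9, e70123d, fbef915}.
Reachable from e70123d: {1ea6974, e70123d}.
In 31a7758's history but not e70123d's: {1a88b39, 319de37, 31a7758, 551efb8, 679a125, 6b35d6d, b9657a9, fbef915} — 8 commits.

8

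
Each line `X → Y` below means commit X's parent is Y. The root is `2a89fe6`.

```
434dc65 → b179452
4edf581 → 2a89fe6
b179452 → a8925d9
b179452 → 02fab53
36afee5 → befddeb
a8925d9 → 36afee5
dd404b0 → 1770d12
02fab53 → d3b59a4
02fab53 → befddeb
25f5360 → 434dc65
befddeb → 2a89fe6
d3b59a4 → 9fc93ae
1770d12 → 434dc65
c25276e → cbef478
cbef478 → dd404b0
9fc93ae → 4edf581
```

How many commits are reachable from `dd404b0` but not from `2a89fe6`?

Reachable from dd404b0: {02fab53, 1770d12, 2a89fe6, 36afee5, 434dc65, 4edf581, 9fc93ae, a8925d9, b179452, befddeb, d3b59a4, dd404b0}.
Reachable from 2a89fe6: {2a89fe6}.
In dd404b0's history but not 2a89fe6's: {02fab53, 1770d12, 36afee5, 434dc65, 4edf581, 9fc93ae, a8925d9, b179452, befddeb, d3b59a4, dd404b0} — 11 commits.

11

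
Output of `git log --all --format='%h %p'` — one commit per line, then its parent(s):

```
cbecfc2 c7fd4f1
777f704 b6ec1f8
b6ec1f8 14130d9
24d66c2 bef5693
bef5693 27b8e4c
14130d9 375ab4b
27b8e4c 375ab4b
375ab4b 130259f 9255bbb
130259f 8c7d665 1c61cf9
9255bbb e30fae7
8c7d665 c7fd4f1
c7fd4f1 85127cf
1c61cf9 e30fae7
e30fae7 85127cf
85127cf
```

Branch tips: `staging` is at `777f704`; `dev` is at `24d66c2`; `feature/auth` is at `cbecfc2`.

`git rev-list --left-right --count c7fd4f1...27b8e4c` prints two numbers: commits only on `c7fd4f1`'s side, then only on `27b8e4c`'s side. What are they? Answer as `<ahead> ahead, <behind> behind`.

Reachable from c7fd4f1: {85127cf, c7fd4f1}.
Reachable from 27b8e4c: {130259f, 1c61cf9, 27b8e4c, 375ab4b, 85127cf, 8c7d665, 9255bbb, c7fd4f1, e30fae7}.
Only in c7fd4f1's history (ahead): {} — 0.
Only in 27b8e4c's history (behind): {130259f, 1c61cf9, 27b8e4c, 375ab4b, 8c7d665, 9255bbb, e30fae7} — 7.

0 ahead, 7 behind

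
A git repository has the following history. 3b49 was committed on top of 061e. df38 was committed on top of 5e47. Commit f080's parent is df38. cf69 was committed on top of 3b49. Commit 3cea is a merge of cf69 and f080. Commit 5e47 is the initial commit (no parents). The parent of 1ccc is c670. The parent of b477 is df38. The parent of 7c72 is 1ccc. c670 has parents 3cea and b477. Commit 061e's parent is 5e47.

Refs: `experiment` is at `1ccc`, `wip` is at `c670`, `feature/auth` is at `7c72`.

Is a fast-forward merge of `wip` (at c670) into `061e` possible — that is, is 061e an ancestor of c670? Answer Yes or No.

Yes

A fast-forward from 061e to c670 is possible iff 061e is an ancestor of c670.
Ancestors of c670: {061e, 3b49, 3cea, 5e47, b477, c670, cf69, df38, f080}.
061e is among them, so fast-forward is possible.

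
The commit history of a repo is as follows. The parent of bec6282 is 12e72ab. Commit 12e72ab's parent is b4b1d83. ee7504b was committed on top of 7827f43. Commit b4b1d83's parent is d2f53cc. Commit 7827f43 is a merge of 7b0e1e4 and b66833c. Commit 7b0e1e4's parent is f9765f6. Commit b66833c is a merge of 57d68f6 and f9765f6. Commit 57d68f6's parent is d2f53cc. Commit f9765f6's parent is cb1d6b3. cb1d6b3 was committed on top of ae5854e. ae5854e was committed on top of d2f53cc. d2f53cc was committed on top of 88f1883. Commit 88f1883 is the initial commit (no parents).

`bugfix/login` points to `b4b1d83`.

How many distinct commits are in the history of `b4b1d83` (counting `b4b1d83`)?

3

Walking parent pointers from b4b1d83: reachable set = {88f1883, b4b1d83, d2f53cc}.
That is 3 commits.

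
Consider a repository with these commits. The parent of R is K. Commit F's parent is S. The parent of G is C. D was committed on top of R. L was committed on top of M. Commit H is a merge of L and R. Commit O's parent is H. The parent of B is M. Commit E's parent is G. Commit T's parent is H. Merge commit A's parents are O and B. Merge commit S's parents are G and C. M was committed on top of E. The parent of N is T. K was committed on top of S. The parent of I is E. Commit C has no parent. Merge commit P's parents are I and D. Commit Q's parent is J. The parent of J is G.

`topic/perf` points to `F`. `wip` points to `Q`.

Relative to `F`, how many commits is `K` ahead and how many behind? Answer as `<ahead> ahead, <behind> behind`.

Reachable from K: {C, G, K, S}.
Reachable from F: {C, F, G, S}.
Only in K's history (ahead): {K} — 1.
Only in F's history (behind): {F} — 1.

1 ahead, 1 behind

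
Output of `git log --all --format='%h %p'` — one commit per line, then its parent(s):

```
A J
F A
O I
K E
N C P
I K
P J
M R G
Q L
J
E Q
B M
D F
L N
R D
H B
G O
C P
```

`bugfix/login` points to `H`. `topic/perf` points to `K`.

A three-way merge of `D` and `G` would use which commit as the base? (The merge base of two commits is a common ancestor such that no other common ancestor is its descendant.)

Ancestors of D: {A, D, F, J}.
Ancestors of G: {C, E, G, I, J, K, L, N, O, P, Q}.
Common ancestors: {J}.
The only common ancestor is J, so it is the merge base.

J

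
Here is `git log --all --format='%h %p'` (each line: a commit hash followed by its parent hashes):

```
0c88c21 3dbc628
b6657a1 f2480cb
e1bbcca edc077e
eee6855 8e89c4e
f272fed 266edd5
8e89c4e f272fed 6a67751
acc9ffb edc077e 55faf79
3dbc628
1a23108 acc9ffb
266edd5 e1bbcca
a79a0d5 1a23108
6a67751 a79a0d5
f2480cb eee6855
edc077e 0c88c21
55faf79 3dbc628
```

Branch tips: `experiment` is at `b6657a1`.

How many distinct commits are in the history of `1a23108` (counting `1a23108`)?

6

Walking parent pointers from 1a23108: reachable set = {0c88c21, 1a23108, 3dbc628, 55faf79, acc9ffb, edc077e}.
That is 6 commits.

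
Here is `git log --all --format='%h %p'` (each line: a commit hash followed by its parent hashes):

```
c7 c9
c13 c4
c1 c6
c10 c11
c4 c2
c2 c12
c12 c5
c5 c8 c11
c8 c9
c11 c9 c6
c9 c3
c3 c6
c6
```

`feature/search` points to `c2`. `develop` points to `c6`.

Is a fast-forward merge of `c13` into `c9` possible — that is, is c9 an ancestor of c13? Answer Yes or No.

A fast-forward from c9 to c13 is possible iff c9 is an ancestor of c13.
Ancestors of c13: {c11, c12, c13, c2, c3, c4, c5, c6, c8, c9}.
c9 is among them, so fast-forward is possible.

Yes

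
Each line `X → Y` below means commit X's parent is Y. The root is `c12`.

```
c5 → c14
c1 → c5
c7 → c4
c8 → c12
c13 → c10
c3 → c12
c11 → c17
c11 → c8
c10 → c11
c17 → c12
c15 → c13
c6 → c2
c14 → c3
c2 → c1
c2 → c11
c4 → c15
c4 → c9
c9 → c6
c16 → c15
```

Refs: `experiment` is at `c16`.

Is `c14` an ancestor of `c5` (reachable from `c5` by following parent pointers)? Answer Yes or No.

Ancestors of c5 (commits reachable by following parents): {c12, c14, c3, c5}.
c14 is in that set, so it is an ancestor of c5.

Yes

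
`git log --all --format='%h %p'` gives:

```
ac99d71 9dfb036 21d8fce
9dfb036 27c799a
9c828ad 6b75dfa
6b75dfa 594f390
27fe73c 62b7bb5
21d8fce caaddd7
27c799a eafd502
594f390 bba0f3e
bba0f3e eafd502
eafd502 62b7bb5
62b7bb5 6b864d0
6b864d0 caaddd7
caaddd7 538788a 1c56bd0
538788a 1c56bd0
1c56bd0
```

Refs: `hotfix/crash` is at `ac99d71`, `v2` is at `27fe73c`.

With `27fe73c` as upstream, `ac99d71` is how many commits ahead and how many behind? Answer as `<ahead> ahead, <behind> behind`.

Reachable from ac99d71: {1c56bd0, 21d8fce, 27c799a, 538788a, 62b7bb5, 6b864d0, 9dfb036, ac99d71, caaddd7, eafd502}.
Reachable from 27fe73c: {1c56bd0, 27fe73c, 538788a, 62b7bb5, 6b864d0, caaddd7}.
Only in ac99d71's history (ahead): {21d8fce, 27c799a, 9dfb036, ac99d71, eafd502} — 5.
Only in 27fe73c's history (behind): {27fe73c} — 1.

5 ahead, 1 behind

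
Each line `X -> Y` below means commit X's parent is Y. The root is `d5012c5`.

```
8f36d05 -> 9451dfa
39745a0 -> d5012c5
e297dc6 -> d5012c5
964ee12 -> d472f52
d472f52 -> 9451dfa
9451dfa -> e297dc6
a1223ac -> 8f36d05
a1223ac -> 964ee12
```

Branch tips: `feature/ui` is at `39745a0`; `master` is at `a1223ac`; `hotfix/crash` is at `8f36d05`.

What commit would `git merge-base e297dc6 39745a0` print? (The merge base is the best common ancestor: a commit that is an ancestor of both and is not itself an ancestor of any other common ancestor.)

d5012c5

Ancestors of e297dc6: {d5012c5, e297dc6}.
Ancestors of 39745a0: {39745a0, d5012c5}.
Common ancestors: {d5012c5}.
The only common ancestor is d5012c5, so it is the merge base.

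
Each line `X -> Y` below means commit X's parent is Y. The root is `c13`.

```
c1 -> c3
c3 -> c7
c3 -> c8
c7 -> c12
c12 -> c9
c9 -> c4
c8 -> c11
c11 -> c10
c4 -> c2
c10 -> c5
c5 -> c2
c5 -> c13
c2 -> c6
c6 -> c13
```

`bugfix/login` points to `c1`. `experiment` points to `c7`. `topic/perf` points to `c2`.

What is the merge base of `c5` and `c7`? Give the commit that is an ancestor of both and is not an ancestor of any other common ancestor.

c2

Ancestors of c5: {c13, c2, c5, c6}.
Ancestors of c7: {c12, c13, c2, c4, c6, c7, c9}.
Common ancestors: {c13, c2, c6}.
Among these, c2 is not an ancestor of any other common ancestor — it is the merge base.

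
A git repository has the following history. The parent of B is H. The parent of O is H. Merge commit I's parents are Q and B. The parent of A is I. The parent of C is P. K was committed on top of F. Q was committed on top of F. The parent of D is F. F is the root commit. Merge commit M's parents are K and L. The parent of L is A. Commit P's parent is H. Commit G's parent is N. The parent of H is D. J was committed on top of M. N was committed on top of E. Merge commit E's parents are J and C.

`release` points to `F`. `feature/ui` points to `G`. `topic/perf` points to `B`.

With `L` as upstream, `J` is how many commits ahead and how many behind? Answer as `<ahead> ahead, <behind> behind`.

3 ahead, 0 behind

Reachable from J: {A, B, D, F, H, I, J, K, L, M, Q}.
Reachable from L: {A, B, D, F, H, I, L, Q}.
Only in J's history (ahead): {J, K, M} — 3.
Only in L's history (behind): {} — 0.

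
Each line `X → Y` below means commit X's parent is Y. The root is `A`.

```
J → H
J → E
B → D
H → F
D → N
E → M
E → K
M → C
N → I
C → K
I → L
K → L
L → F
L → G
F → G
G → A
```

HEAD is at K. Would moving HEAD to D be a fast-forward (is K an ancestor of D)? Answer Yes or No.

A fast-forward from K to D is possible iff K is an ancestor of D.
Ancestors of D: {A, D, F, G, I, L, N}.
K is not among them, so fast-forward is not possible.

No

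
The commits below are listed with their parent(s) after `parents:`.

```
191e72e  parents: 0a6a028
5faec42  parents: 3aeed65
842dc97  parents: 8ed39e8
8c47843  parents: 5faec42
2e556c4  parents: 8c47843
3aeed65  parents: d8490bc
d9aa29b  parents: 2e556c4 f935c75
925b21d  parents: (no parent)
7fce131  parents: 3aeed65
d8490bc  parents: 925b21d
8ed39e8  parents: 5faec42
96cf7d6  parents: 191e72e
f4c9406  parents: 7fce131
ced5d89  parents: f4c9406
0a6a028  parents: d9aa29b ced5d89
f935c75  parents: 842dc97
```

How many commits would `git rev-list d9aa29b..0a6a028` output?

Reachable from 0a6a028: {0a6a028, 2e556c4, 3aeed65, 5faec42, 7fce131, 842dc97, 8c47843, 8ed39e8, 925b21d, ced5d89, d8490bc, d9aa29b, f4c9406, f935c75}.
Reachable from d9aa29b: {2e556c4, 3aeed65, 5faec42, 842dc97, 8c47843, 8ed39e8, 925b21d, d8490bc, d9aa29b, f935c75}.
In 0a6a028's history but not d9aa29b's: {0a6a028, 7fce131, ced5d89, f4c9406} — 4 commits.

4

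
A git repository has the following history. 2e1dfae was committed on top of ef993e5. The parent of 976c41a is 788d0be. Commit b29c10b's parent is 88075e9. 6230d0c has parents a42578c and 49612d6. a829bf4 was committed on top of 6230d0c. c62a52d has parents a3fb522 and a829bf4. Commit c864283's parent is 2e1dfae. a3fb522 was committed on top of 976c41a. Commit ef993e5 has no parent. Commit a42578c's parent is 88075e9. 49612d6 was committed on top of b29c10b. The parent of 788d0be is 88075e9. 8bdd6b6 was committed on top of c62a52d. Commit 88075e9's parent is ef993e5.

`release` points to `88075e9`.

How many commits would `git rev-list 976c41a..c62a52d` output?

7

Reachable from c62a52d: {49612d6, 6230d0c, 788d0be, 88075e9, 976c41a, a3fb522, a42578c, a829bf4, b29c10b, c62a52d, ef993e5}.
Reachable from 976c41a: {788d0be, 88075e9, 976c41a, ef993e5}.
In c62a52d's history but not 976c41a's: {49612d6, 6230d0c, a3fb522, a42578c, a829bf4, b29c10b, c62a52d} — 7 commits.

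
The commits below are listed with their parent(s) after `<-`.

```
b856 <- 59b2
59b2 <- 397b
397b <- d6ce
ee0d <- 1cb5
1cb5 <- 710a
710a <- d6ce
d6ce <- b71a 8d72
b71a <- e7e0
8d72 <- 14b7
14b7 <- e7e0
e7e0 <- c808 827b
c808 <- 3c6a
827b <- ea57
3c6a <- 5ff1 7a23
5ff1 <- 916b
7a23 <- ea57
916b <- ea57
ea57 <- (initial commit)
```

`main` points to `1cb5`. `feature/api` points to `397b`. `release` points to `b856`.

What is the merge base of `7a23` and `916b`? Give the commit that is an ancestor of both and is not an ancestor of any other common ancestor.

Ancestors of 7a23: {7a23, ea57}.
Ancestors of 916b: {916b, ea57}.
Common ancestors: {ea57}.
The only common ancestor is ea57, so it is the merge base.

ea57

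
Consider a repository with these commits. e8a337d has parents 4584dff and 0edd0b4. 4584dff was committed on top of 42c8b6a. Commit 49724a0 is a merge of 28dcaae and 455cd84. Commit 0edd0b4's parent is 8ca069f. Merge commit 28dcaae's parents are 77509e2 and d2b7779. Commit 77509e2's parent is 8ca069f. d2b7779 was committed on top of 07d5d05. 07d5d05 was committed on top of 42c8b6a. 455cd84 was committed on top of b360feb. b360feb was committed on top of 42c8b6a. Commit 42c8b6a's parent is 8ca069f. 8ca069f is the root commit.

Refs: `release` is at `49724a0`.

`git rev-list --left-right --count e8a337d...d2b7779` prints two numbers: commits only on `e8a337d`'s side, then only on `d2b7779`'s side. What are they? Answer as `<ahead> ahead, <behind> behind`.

3 ahead, 2 behind

Reachable from e8a337d: {0edd0b4, 42c8b6a, 4584dff, 8ca069f, e8a337d}.
Reachable from d2b7779: {07d5d05, 42c8b6a, 8ca069f, d2b7779}.
Only in e8a337d's history (ahead): {0edd0b4, 4584dff, e8a337d} — 3.
Only in d2b7779's history (behind): {07d5d05, d2b7779} — 2.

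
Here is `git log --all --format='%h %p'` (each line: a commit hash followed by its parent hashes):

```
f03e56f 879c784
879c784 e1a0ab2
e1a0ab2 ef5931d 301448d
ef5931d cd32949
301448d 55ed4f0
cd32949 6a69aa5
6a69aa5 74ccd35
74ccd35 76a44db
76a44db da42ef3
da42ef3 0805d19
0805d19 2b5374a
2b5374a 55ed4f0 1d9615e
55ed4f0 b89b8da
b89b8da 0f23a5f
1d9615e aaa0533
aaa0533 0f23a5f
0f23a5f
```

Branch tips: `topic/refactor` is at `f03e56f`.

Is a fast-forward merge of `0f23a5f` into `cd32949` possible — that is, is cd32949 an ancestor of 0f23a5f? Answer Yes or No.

A fast-forward from cd32949 to 0f23a5f is possible iff cd32949 is an ancestor of 0f23a5f.
Ancestors of 0f23a5f: {0f23a5f}.
cd32949 is not among them, so fast-forward is not possible.

No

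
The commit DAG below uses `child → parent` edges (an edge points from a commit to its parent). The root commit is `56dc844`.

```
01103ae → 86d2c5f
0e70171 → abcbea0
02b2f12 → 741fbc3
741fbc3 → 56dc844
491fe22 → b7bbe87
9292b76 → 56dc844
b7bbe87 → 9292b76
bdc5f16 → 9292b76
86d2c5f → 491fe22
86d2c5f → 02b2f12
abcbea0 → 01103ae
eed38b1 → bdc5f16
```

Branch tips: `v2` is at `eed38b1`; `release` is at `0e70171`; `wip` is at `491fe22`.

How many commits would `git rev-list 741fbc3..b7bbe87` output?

2

Reachable from b7bbe87: {56dc844, 9292b76, b7bbe87}.
Reachable from 741fbc3: {56dc844, 741fbc3}.
In b7bbe87's history but not 741fbc3's: {9292b76, b7bbe87} — 2 commits.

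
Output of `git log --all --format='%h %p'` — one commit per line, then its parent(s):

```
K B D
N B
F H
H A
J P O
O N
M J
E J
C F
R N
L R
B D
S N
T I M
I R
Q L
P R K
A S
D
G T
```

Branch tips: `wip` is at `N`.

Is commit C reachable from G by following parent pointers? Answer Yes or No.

Ancestors of G: {B, D, G, I, J, K, M, N, O, P, R, T}.
C is not in that set, so it is not an ancestor of G.

No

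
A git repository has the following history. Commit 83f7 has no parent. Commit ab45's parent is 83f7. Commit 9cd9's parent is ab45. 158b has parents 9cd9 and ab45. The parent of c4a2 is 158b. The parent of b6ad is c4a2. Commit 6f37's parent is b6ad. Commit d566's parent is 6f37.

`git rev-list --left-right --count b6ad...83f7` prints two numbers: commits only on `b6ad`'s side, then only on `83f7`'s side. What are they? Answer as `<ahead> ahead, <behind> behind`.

Reachable from b6ad: {158b, 83f7, 9cd9, ab45, b6ad, c4a2}.
Reachable from 83f7: {83f7}.
Only in b6ad's history (ahead): {158b, 9cd9, ab45, b6ad, c4a2} — 5.
Only in 83f7's history (behind): {} — 0.

5 ahead, 0 behind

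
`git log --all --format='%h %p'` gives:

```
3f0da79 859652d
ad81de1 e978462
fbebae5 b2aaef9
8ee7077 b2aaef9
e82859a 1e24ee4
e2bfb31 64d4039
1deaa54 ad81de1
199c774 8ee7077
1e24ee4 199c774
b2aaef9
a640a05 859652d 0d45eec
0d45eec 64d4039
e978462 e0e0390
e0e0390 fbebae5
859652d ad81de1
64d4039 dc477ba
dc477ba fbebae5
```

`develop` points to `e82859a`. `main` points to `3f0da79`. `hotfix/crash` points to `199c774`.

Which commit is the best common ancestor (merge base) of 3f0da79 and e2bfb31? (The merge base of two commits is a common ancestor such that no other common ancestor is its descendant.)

Ancestors of 3f0da79: {3f0da79, 859652d, ad81de1, b2aaef9, e0e0390, e978462, fbebae5}.
Ancestors of e2bfb31: {64d4039, b2aaef9, dc477ba, e2bfb31, fbebae5}.
Common ancestors: {b2aaef9, fbebae5}.
Among these, fbebae5 is not an ancestor of any other common ancestor — it is the merge base.

fbebae5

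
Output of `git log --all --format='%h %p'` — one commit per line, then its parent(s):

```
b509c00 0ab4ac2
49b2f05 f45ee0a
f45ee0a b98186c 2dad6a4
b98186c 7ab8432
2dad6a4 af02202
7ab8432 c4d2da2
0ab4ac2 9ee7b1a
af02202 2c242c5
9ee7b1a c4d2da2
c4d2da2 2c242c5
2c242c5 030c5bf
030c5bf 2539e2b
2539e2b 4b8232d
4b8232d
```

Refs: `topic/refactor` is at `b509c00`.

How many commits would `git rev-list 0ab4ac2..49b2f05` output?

6

Reachable from 49b2f05: {030c5bf, 2539e2b, 2c242c5, 2dad6a4, 49b2f05, 4b8232d, 7ab8432, af02202, b98186c, c4d2da2, f45ee0a}.
Reachable from 0ab4ac2: {030c5bf, 0ab4ac2, 2539e2b, 2c242c5, 4b8232d, 9ee7b1a, c4d2da2}.
In 49b2f05's history but not 0ab4ac2's: {2dad6a4, 49b2f05, 7ab8432, af02202, b98186c, f45ee0a} — 6 commits.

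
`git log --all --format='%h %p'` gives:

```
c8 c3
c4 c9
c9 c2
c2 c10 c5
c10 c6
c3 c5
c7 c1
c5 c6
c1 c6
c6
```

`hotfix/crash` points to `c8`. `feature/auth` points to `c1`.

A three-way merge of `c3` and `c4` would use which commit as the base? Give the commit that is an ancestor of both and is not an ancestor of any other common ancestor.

Ancestors of c3: {c3, c5, c6}.
Ancestors of c4: {c10, c2, c4, c5, c6, c9}.
Common ancestors: {c5, c6}.
Among these, c5 is not an ancestor of any other common ancestor — it is the merge base.

c5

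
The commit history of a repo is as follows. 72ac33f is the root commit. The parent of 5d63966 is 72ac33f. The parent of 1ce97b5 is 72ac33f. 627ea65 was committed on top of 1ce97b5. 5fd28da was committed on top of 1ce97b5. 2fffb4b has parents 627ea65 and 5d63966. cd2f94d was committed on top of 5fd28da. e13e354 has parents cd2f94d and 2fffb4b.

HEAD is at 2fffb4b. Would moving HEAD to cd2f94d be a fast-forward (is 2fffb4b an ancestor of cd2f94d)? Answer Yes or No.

No

A fast-forward from 2fffb4b to cd2f94d is possible iff 2fffb4b is an ancestor of cd2f94d.
Ancestors of cd2f94d: {1ce97b5, 5fd28da, 72ac33f, cd2f94d}.
2fffb4b is not among them, so fast-forward is not possible.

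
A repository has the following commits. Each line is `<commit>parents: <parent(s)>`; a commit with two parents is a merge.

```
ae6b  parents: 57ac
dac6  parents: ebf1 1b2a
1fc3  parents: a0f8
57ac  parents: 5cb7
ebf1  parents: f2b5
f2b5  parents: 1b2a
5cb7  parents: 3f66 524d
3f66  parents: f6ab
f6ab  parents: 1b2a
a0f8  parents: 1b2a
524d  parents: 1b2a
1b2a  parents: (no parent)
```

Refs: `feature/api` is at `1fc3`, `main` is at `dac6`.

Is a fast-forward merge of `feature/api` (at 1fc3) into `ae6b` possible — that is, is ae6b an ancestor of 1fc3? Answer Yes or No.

No

A fast-forward from ae6b to 1fc3 is possible iff ae6b is an ancestor of 1fc3.
Ancestors of 1fc3: {1b2a, 1fc3, a0f8}.
ae6b is not among them, so fast-forward is not possible.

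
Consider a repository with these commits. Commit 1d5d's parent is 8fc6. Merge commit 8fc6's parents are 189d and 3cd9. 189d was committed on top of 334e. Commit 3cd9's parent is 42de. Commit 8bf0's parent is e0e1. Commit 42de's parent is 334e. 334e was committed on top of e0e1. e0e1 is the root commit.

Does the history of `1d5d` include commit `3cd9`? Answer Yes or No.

Ancestors of 1d5d (commits reachable by following parents): {189d, 1d5d, 334e, 3cd9, 42de, 8fc6, e0e1}.
3cd9 is in that set, so it is an ancestor of 1d5d.

Yes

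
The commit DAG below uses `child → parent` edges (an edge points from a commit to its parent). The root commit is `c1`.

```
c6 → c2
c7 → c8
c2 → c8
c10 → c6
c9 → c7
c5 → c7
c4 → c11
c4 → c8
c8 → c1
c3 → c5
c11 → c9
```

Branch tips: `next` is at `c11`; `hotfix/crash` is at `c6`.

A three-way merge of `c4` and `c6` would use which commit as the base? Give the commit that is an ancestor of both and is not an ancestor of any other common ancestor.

c8

Ancestors of c4: {c1, c11, c4, c7, c8, c9}.
Ancestors of c6: {c1, c2, c6, c8}.
Common ancestors: {c1, c8}.
Among these, c8 is not an ancestor of any other common ancestor — it is the merge base.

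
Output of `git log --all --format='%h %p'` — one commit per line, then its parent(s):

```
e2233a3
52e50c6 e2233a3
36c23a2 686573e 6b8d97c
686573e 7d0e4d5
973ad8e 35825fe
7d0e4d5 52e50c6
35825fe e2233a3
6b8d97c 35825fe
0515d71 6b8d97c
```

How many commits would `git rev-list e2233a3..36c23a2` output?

Reachable from 36c23a2: {35825fe, 36c23a2, 52e50c6, 686573e, 6b8d97c, 7d0e4d5, e2233a3}.
Reachable from e2233a3: {e2233a3}.
In 36c23a2's history but not e2233a3's: {35825fe, 36c23a2, 52e50c6, 686573e, 6b8d97c, 7d0e4d5} — 6 commits.

6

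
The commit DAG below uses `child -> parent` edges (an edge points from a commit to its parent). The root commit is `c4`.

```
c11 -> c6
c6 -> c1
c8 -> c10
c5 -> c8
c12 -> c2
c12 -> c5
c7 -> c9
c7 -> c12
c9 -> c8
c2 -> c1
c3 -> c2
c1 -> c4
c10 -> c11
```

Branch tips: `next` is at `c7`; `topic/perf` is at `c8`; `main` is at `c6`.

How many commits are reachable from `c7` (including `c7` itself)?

Walking parent pointers from c7: reachable set = {c1, c10, c11, c12, c2, c4, c5, c6, c7, c8, c9}.
That is 11 commits.

11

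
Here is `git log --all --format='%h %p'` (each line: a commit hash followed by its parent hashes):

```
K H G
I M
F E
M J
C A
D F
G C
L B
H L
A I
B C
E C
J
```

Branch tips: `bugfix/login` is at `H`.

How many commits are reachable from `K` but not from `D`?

5

Reachable from K: {A, B, C, G, H, I, J, K, L, M}.
Reachable from D: {A, C, D, E, F, I, J, M}.
In K's history but not D's: {B, G, H, K, L} — 5 commits.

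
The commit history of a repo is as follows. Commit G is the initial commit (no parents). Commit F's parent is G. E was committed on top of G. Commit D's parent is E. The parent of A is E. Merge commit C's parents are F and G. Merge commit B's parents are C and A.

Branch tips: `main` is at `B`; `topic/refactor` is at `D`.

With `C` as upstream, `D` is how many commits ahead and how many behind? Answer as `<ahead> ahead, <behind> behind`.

Reachable from D: {D, E, G}.
Reachable from C: {C, F, G}.
Only in D's history (ahead): {D, E} — 2.
Only in C's history (behind): {C, F} — 2.

2 ahead, 2 behind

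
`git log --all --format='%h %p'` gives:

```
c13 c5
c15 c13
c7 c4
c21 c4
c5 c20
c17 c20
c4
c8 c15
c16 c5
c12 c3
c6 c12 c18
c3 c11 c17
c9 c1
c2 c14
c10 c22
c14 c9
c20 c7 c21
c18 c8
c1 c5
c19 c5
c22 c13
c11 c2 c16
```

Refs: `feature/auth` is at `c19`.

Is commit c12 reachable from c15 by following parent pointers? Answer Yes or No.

Ancestors of c15: {c13, c15, c20, c21, c4, c5, c7}.
c12 is not in that set, so it is not an ancestor of c15.

No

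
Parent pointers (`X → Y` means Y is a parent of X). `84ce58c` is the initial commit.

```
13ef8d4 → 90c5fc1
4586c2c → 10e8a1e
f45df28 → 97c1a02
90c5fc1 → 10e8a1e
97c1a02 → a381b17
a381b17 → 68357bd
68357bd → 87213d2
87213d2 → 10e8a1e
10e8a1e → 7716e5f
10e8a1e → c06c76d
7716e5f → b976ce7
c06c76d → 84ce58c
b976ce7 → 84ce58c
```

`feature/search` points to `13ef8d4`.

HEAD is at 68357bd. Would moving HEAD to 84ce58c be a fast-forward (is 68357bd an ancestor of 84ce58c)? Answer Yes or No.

A fast-forward from 68357bd to 84ce58c is possible iff 68357bd is an ancestor of 84ce58c.
Ancestors of 84ce58c: {84ce58c}.
68357bd is not among them, so fast-forward is not possible.

No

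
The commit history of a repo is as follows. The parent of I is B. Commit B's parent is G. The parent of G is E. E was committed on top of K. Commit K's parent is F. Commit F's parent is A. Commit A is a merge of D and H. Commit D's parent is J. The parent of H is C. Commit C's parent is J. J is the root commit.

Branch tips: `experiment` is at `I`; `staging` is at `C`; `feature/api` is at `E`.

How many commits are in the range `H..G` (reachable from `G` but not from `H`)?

6

Reachable from G: {A, C, D, E, F, G, H, J, K}.
Reachable from H: {C, H, J}.
In G's history but not H's: {A, D, E, F, G, K} — 6 commits.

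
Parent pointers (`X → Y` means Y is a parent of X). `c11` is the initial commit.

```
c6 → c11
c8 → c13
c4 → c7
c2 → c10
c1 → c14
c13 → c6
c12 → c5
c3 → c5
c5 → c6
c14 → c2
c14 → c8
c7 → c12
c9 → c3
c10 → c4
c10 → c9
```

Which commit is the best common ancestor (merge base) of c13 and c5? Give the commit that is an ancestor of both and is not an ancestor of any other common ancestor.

Ancestors of c13: {c11, c13, c6}.
Ancestors of c5: {c11, c5, c6}.
Common ancestors: {c11, c6}.
Among these, c6 is not an ancestor of any other common ancestor — it is the merge base.

c6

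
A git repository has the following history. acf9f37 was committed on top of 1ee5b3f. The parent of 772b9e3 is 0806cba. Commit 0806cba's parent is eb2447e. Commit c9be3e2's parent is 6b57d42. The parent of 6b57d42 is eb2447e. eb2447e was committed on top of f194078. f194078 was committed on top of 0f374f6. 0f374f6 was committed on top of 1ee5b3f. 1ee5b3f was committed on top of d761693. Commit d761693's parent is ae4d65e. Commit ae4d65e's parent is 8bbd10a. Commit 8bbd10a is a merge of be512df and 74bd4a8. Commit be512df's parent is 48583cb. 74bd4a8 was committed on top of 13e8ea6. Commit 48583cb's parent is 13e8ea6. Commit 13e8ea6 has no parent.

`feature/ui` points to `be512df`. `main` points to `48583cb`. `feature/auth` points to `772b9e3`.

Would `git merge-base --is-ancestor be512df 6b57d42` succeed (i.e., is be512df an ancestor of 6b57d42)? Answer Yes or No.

Ancestors of 6b57d42 (commits reachable by following parents): {0f374f6, 13e8ea6, 1ee5b3f, 48583cb, 6b57d42, 74bd4a8, 8bbd10a, ae4d65e, be512df, d761693, eb2447e, f194078}.
be512df is in that set, so it is an ancestor of 6b57d42.

Yes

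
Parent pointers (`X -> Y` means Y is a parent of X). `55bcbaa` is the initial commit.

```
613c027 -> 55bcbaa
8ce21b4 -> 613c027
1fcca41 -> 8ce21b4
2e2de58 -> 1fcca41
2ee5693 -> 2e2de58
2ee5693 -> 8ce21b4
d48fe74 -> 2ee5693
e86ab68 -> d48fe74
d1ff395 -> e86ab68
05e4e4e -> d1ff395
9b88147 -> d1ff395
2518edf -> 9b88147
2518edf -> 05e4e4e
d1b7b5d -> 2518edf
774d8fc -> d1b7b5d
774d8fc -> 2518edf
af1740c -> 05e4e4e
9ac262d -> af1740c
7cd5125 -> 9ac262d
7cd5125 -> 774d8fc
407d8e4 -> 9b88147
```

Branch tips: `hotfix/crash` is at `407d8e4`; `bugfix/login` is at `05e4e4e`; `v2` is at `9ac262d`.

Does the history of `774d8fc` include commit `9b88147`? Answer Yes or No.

Ancestors of 774d8fc (commits reachable by following parents): {05e4e4e, 1fcca41, 2518edf, 2e2de58, 2ee5693, 55bcbaa, 613c027, 774d8fc, 8ce21b4, 9b88147, d1b7b5d, d1ff395, d48fe74, e86ab68}.
9b88147 is in that set, so it is an ancestor of 774d8fc.

Yes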